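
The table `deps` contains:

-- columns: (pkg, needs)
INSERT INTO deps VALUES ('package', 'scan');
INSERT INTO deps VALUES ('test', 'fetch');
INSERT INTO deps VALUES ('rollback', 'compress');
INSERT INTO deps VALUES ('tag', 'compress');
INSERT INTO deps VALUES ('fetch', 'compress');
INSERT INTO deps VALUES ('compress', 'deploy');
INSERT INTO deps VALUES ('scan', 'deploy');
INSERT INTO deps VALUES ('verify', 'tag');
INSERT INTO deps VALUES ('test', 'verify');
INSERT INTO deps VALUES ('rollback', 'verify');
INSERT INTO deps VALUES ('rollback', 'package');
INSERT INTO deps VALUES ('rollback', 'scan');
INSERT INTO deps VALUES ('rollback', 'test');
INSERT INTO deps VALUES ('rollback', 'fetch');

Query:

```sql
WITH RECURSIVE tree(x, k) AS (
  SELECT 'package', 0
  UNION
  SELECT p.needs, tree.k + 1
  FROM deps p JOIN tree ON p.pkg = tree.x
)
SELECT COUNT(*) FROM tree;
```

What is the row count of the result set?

3

Base: (package, k=0).
Iteration 1: edges from {package} -> (scan, k=1).
Iteration 2: edges from {scan} -> (deploy, k=2).
Iteration 3: no outgoing edges from {deploy}; recursion stops.
Total rows emitted: 3.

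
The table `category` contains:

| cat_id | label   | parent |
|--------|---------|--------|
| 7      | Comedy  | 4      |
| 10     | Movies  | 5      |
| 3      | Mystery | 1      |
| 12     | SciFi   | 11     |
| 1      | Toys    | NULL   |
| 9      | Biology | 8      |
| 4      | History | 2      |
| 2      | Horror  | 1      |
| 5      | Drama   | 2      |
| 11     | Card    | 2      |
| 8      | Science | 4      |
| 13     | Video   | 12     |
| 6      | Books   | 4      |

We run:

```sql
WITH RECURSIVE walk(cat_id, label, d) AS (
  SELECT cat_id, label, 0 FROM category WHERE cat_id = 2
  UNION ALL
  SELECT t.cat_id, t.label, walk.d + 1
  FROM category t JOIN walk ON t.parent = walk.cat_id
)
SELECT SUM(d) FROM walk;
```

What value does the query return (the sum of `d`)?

Base: cat_id=2 (Horror) at d 0.
Iteration 1: rows with parent in {2} -> History (id 4, d 1), Drama (id 5, d 1), Card (id 11, d 1).
Iteration 2: rows with parent in {4,5,11} -> Books (id 6, d 2), Comedy (id 7, d 2), Science (id 8, d 2), Movies (id 10, d 2), SciFi (id 12, d 2).
Iteration 3: rows with parent in {6,7,8,10,12} -> Biology (id 9, d 3), Video (id 13, d 3).
Iteration 4: no rows with parent in {9,13}; recursion stops.
SUM(d) = 0 + 1 + 1 + 1 + 2 + 2 + 2 + 2 + 2 + 3 + 3 = 19.

19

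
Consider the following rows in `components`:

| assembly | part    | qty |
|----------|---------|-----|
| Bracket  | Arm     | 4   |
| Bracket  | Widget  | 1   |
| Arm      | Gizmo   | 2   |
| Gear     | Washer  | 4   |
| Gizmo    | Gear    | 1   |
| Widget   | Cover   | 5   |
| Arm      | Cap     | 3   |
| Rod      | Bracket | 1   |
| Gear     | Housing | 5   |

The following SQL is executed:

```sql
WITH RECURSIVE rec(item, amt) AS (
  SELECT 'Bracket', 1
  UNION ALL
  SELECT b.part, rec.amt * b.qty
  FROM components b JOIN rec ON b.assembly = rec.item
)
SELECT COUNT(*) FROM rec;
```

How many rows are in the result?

9

Base: (Bracket, amt=1).
Iteration 1: components of {Bracket} -> Arm = 1*4 = 4, Widget = 1*1 = 1.
Iteration 2: components of {Arm,Widget} -> Cap = 4*3 = 12, Cover = 1*5 = 5, Gizmo = 4*2 = 8.
Iteration 3: components of {Cap,Cover,Gizmo} -> Gear = 8*1 = 8.
Iteration 4: components of {Gear} -> Housing = 8*5 = 40, Washer = 8*4 = 32.
Iteration 5: no further components; recursion stops.
Total rows emitted: 9.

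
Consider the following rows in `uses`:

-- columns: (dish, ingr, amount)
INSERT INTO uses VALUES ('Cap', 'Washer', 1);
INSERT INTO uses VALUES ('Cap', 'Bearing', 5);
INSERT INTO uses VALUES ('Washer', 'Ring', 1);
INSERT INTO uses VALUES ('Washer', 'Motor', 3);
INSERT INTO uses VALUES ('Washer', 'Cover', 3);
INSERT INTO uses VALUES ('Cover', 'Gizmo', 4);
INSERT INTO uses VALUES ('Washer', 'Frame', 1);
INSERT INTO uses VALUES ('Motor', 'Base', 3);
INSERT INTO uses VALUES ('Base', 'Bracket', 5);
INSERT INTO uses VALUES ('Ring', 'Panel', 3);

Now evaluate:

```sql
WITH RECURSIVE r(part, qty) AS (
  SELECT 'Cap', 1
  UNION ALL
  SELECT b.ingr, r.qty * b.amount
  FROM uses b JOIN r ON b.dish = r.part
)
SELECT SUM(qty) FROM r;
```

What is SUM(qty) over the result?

84

Base: (Cap, qty=1).
Iteration 1: components of {Cap} -> Bearing = 1*5 = 5, Washer = 1*1 = 1.
Iteration 2: components of {Bearing,Washer} -> Cover = 1*3 = 3, Frame = 1*1 = 1, Motor = 1*3 = 3, Ring = 1*1 = 1.
Iteration 3: components of {Cover,Frame,Motor,Ring} -> Base = 3*3 = 9, Gizmo = 3*4 = 12, Panel = 1*3 = 3.
Iteration 4: components of {Base,Gizmo,Panel} -> Bracket = 9*5 = 45.
Iteration 5: no further components; recursion stops.
SUM(qty) = 1 + 1 + 5 + 1 + 3 + 3 + 1 + 3 + 9 + 12 + 45 = 84.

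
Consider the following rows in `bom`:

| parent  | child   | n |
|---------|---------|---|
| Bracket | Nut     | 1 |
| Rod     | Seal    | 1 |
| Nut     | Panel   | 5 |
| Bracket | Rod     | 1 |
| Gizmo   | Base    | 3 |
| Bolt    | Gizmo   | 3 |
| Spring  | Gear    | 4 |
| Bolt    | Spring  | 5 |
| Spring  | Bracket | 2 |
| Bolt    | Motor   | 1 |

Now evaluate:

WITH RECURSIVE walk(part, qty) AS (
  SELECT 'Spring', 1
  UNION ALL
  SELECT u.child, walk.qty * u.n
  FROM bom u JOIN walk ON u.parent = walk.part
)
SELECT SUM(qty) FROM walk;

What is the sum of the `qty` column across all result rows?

Base: (Spring, qty=1).
Iteration 1: components of {Spring} -> Bracket = 1*2 = 2, Gear = 1*4 = 4.
Iteration 2: components of {Bracket,Gear} -> Nut = 2*1 = 2, Rod = 2*1 = 2.
Iteration 3: components of {Nut,Rod} -> Panel = 2*5 = 10, Seal = 2*1 = 2.
Iteration 4: no further components; recursion stops.
SUM(qty) = 1 + 4 + 2 + 2 + 2 + 10 + 2 = 23.

23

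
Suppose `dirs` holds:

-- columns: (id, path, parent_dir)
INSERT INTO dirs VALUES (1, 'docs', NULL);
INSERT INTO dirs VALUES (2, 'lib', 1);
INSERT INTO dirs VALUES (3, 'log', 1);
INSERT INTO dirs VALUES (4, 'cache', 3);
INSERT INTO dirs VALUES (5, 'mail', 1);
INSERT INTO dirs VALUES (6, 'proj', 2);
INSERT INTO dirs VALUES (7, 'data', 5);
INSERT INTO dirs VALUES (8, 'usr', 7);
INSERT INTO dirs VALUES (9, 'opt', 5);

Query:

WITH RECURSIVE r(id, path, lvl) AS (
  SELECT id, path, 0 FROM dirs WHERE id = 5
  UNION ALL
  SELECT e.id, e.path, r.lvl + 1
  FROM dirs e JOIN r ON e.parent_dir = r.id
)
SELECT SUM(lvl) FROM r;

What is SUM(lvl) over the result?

4

Base: id=5 (mail) at lvl 0.
Iteration 1: rows with parent_dir in {5} -> data (id 7, lvl 1), opt (id 9, lvl 1).
Iteration 2: rows with parent_dir in {7,9} -> usr (id 8, lvl 2).
Iteration 3: no rows with parent_dir in {8}; recursion stops.
SUM(lvl) = 0 + 1 + 1 + 2 = 4.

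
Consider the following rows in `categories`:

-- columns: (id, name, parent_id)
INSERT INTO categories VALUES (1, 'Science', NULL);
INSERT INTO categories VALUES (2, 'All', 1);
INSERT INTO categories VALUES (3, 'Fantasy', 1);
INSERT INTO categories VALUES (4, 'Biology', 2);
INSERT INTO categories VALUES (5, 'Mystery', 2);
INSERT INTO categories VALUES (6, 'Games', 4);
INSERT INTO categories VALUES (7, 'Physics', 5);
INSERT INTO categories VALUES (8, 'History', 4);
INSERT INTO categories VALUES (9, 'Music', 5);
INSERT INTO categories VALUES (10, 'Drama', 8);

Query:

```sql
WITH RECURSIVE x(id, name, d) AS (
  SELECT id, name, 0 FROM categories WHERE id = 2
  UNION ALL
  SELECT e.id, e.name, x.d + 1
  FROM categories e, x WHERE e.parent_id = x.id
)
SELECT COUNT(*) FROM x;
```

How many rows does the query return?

Base: id=2 (All) at d 0.
Iteration 1: rows with parent_id in {2} -> Biology (id 4, d 1), Mystery (id 5, d 1).
Iteration 2: rows with parent_id in {4,5} -> Games (id 6, d 2), Physics (id 7, d 2), History (id 8, d 2), Music (id 9, d 2).
Iteration 3: rows with parent_id in {6,7,8,9} -> Drama (id 10, d 3).
Iteration 4: no rows with parent_id in {10}; recursion stops.
Total rows emitted: 8.

8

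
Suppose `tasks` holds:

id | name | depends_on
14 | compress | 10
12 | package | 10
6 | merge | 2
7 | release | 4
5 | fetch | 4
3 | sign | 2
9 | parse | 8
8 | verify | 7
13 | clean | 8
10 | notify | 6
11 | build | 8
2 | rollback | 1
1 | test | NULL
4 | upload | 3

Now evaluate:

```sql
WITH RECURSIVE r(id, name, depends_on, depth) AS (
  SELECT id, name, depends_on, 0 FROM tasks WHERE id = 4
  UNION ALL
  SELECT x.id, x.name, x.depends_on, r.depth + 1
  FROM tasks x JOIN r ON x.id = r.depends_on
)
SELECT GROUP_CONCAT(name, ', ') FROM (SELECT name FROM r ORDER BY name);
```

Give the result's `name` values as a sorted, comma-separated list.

rollback, sign, test, upload

Base: id=4 (upload), depends_on=3, depth 0.
Iteration 1: join on id=3 -> sign (id 3, depends_on=2, depth 1).
Iteration 2: join on id=2 -> rollback (id 2, depends_on=1, depth 2).
Iteration 3: join on id=1 -> test (id 1, depends_on=NULL, depth 3).
Iteration 4: depends_on is NULL; no match; recursion stops.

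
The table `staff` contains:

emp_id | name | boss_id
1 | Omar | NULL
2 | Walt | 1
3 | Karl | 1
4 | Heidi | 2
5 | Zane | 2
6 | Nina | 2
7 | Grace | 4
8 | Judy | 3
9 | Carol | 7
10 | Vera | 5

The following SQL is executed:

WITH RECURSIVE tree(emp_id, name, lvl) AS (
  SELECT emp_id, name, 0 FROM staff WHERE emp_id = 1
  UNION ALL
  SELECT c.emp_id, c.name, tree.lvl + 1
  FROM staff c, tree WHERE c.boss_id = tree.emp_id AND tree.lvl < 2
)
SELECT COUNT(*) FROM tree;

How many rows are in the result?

Base: emp_id=1 (Omar) at lvl 0.
Iteration 1: rows with boss_id in {1} -> Walt (id 2, lvl 1), Karl (id 3, lvl 1).
Iteration 2: rows with boss_id in {2,3} -> Heidi (id 4, lvl 2), Zane (id 5, lvl 2), Nina (id 6, lvl 2), Judy (id 8, lvl 2).
Iteration 3: lvl < 2 fails for all current rows; recursion stops.
Total rows emitted: 7.

7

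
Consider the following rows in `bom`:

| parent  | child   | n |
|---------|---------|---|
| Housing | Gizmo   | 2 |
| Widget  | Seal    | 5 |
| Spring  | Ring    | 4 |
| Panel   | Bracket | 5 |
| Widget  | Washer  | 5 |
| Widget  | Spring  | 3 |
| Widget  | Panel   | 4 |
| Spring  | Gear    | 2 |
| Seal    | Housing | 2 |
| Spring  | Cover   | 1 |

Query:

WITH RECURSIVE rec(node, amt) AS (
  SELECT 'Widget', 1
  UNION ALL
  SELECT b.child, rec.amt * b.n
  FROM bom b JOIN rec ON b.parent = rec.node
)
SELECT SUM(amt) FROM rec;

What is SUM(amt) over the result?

Base: (Widget, amt=1).
Iteration 1: components of {Widget} -> Panel = 1*4 = 4, Seal = 1*5 = 5, Spring = 1*3 = 3, Washer = 1*5 = 5.
Iteration 2: components of {Panel,Seal,Spring,Washer} -> Bracket = 4*5 = 20, Cover = 3*1 = 3, Gear = 3*2 = 6, Housing = 5*2 = 10, Ring = 3*4 = 12.
Iteration 3: components of {Bracket,Cover,Gear,Housing,Ring} -> Gizmo = 10*2 = 20.
Iteration 4: no further components; recursion stops.
SUM(amt) = 1 + 3 + 5 + 5 + 4 + 3 + 6 + 12 + 10 + 20 + 20 = 89.

89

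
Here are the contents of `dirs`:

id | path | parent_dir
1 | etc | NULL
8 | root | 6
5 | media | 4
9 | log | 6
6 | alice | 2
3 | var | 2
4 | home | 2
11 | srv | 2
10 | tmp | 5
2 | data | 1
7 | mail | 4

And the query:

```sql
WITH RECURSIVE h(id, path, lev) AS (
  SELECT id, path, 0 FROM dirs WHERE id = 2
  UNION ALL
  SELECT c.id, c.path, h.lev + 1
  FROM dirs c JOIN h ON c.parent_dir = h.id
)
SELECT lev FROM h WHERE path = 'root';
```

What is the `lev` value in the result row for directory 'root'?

Base: id=2 (data) at lev 0.
Iteration 1: rows with parent_dir in {2} -> var (id 3, lev 1), home (id 4, lev 1), alice (id 6, lev 1), srv (id 11, lev 1).
Iteration 2: rows with parent_dir in {3,4,6,11} -> media (id 5, lev 2), mail (id 7, lev 2), root (id 8, lev 2), log (id 9, lev 2).
Iteration 3: rows with parent_dir in {5,7,8,9} -> tmp (id 10, lev 3).
Iteration 4: no rows with parent_dir in {10}; recursion stops.

2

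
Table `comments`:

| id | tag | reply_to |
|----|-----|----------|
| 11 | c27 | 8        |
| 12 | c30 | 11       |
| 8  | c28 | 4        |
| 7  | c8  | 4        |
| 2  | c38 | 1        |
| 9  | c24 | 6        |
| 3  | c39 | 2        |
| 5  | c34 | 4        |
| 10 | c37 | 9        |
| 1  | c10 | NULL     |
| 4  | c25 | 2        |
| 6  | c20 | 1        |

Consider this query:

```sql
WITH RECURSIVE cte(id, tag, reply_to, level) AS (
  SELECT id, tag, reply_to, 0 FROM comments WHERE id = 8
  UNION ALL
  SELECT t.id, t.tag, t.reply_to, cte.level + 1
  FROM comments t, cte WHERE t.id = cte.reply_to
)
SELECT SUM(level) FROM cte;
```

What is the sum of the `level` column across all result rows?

6

Base: id=8 (c28), reply_to=4, level 0.
Iteration 1: join on id=4 -> c25 (id 4, reply_to=2, level 1).
Iteration 2: join on id=2 -> c38 (id 2, reply_to=1, level 2).
Iteration 3: join on id=1 -> c10 (id 1, reply_to=NULL, level 3).
Iteration 4: reply_to is NULL; no match; recursion stops.
SUM(level) = 0 + 1 + 2 + 3 = 6.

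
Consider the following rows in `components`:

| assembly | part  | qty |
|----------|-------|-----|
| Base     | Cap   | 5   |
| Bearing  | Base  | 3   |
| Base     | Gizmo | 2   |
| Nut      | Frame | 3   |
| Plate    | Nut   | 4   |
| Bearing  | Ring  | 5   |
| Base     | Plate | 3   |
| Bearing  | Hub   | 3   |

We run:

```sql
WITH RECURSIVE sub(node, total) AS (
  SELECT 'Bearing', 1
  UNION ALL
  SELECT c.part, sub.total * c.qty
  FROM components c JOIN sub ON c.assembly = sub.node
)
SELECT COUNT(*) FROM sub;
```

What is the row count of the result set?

9

Base: (Bearing, total=1).
Iteration 1: components of {Bearing} -> Base = 1*3 = 3, Hub = 1*3 = 3, Ring = 1*5 = 5.
Iteration 2: components of {Base,Hub,Ring} -> Cap = 3*5 = 15, Gizmo = 3*2 = 6, Plate = 3*3 = 9.
Iteration 3: components of {Cap,Gizmo,Plate} -> Nut = 9*4 = 36.
Iteration 4: components of {Nut} -> Frame = 36*3 = 108.
Iteration 5: no further components; recursion stops.
Total rows emitted: 9.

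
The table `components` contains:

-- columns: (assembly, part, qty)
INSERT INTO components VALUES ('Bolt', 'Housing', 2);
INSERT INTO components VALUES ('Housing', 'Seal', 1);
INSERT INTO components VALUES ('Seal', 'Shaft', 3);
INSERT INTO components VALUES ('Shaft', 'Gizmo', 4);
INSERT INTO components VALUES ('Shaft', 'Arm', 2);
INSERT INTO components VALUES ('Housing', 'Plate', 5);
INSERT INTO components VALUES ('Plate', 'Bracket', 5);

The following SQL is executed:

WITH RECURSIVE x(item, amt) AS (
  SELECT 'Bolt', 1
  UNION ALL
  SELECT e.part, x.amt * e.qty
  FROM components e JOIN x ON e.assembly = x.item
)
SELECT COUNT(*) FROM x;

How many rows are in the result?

Base: (Bolt, amt=1).
Iteration 1: components of {Bolt} -> Housing = 1*2 = 2.
Iteration 2: components of {Housing} -> Plate = 2*5 = 10, Seal = 2*1 = 2.
Iteration 3: components of {Plate,Seal} -> Bracket = 10*5 = 50, Shaft = 2*3 = 6.
Iteration 4: components of {Bracket,Shaft} -> Arm = 6*2 = 12, Gizmo = 6*4 = 24.
Iteration 5: no further components; recursion stops.
Total rows emitted: 8.

8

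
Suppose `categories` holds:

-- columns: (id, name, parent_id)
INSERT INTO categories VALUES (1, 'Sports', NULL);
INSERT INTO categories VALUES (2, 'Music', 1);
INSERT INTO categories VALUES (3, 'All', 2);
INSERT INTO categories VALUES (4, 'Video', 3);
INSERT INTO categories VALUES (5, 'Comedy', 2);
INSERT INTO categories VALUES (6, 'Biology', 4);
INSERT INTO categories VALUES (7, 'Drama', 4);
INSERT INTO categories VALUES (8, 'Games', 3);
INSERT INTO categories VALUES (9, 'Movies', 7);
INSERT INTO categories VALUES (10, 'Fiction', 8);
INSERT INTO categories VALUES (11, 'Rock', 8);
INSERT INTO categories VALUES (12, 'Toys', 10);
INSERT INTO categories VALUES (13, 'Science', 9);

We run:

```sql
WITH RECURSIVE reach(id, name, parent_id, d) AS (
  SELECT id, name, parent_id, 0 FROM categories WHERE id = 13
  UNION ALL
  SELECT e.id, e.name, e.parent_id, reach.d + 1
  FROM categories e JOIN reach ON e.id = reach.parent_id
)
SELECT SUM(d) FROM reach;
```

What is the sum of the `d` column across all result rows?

Base: id=13 (Science), parent_id=9, d 0.
Iteration 1: join on id=9 -> Movies (id 9, parent_id=7, d 1).
Iteration 2: join on id=7 -> Drama (id 7, parent_id=4, d 2).
Iteration 3: join on id=4 -> Video (id 4, parent_id=3, d 3).
Iteration 4: join on id=3 -> All (id 3, parent_id=2, d 4).
Iteration 5: join on id=2 -> Music (id 2, parent_id=1, d 5).
Iteration 6: join on id=1 -> Sports (id 1, parent_id=NULL, d 6).
Iteration 7: parent_id is NULL; no match; recursion stops.
SUM(d) = 0 + 1 + 2 + 3 + 4 + 5 + 6 = 21.

21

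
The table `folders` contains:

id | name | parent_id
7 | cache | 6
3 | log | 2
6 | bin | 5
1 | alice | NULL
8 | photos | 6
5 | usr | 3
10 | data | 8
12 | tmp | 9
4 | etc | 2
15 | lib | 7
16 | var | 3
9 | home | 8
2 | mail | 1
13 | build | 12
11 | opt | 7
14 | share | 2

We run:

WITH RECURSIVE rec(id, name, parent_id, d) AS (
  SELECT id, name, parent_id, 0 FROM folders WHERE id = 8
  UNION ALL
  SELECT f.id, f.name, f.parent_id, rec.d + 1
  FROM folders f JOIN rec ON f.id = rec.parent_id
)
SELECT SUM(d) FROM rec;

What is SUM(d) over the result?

15

Base: id=8 (photos), parent_id=6, d 0.
Iteration 1: join on id=6 -> bin (id 6, parent_id=5, d 1).
Iteration 2: join on id=5 -> usr (id 5, parent_id=3, d 2).
Iteration 3: join on id=3 -> log (id 3, parent_id=2, d 3).
Iteration 4: join on id=2 -> mail (id 2, parent_id=1, d 4).
Iteration 5: join on id=1 -> alice (id 1, parent_id=NULL, d 5).
Iteration 6: parent_id is NULL; no match; recursion stops.
SUM(d) = 0 + 1 + 2 + 3 + 4 + 5 = 15.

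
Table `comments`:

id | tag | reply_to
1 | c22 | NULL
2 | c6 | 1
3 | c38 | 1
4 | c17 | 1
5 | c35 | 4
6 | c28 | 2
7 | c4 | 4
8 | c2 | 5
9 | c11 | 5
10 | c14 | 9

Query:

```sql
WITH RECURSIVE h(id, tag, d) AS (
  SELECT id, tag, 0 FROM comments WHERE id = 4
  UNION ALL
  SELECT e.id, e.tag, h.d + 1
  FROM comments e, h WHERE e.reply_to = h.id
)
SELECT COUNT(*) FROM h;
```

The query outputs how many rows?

6

Base: id=4 (c17) at d 0.
Iteration 1: rows with reply_to in {4} -> c35 (id 5, d 1), c4 (id 7, d 1).
Iteration 2: rows with reply_to in {5,7} -> c2 (id 8, d 2), c11 (id 9, d 2).
Iteration 3: rows with reply_to in {8,9} -> c14 (id 10, d 3).
Iteration 4: no rows with reply_to in {10}; recursion stops.
Total rows emitted: 6.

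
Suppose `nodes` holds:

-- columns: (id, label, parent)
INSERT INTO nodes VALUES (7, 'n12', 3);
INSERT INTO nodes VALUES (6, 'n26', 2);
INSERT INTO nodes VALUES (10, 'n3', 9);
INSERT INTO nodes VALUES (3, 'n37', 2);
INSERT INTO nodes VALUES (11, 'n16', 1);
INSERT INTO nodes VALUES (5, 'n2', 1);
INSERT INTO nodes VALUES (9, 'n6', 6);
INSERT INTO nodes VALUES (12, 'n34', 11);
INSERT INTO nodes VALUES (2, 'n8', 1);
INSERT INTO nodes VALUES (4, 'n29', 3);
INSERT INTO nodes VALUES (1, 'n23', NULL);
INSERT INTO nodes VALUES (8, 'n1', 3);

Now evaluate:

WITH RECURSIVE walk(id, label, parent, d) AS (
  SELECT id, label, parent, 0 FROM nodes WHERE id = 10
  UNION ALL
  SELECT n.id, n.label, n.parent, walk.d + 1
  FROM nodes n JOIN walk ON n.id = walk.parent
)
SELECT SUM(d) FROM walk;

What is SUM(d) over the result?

10

Base: id=10 (n3), parent=9, d 0.
Iteration 1: join on id=9 -> n6 (id 9, parent=6, d 1).
Iteration 2: join on id=6 -> n26 (id 6, parent=2, d 2).
Iteration 3: join on id=2 -> n8 (id 2, parent=1, d 3).
Iteration 4: join on id=1 -> n23 (id 1, parent=NULL, d 4).
Iteration 5: parent is NULL; no match; recursion stops.
SUM(d) = 0 + 1 + 2 + 3 + 4 = 10.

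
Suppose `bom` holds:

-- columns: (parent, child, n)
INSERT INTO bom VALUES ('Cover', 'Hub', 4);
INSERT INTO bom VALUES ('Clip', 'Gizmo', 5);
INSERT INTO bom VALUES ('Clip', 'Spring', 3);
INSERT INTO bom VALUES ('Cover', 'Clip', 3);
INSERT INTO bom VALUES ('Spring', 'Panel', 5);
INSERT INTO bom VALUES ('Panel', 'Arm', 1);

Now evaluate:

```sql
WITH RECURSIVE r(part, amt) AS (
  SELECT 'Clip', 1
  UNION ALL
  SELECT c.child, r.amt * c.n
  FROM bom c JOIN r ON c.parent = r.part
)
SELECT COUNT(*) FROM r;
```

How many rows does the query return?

Base: (Clip, amt=1).
Iteration 1: components of {Clip} -> Gizmo = 1*5 = 5, Spring = 1*3 = 3.
Iteration 2: components of {Gizmo,Spring} -> Panel = 3*5 = 15.
Iteration 3: components of {Panel} -> Arm = 15*1 = 15.
Iteration 4: no further components; recursion stops.
Total rows emitted: 5.

5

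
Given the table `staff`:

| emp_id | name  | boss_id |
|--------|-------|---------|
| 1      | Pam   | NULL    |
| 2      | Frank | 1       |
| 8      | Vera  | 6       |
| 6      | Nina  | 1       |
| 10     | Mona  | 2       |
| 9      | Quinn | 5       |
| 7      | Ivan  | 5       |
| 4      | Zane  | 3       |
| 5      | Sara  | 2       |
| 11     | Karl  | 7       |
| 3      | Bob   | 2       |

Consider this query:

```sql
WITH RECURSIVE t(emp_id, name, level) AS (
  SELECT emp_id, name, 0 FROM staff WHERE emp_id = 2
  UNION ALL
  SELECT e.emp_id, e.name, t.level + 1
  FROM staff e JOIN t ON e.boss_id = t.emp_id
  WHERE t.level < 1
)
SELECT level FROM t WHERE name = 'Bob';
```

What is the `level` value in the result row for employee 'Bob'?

Base: emp_id=2 (Frank) at level 0.
Iteration 1: rows with boss_id in {2} -> Bob (id 3, level 1), Sara (id 5, level 1), Mona (id 10, level 1).
Iteration 2: level < 1 fails for all current rows; recursion stops.

1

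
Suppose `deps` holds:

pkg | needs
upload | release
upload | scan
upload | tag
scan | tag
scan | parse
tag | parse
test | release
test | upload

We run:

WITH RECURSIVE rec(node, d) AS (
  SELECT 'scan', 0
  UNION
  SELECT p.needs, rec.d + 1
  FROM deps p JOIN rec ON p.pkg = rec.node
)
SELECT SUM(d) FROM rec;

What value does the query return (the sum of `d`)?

4

Base: (scan, d=0).
Iteration 1: edges from {scan} -> (parse, d=1), (tag, d=1).
Iteration 2: edges from {parse,tag} -> (parse, d=2).
Iteration 3: no outgoing edges from {parse}; recursion stops.
SUM(d) = 0 + 1 + 1 + 2 = 4.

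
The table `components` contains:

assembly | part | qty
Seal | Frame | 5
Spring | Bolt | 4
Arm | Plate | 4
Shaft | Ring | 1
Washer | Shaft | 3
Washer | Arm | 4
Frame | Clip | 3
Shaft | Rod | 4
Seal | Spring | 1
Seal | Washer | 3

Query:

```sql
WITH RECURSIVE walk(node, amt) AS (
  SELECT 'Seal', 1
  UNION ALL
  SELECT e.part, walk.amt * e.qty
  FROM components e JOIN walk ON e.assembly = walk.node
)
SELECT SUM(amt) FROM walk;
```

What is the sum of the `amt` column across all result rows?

Base: (Seal, amt=1).
Iteration 1: components of {Seal} -> Frame = 1*5 = 5, Spring = 1*1 = 1, Washer = 1*3 = 3.
Iteration 2: components of {Frame,Spring,Washer} -> Arm = 3*4 = 12, Bolt = 1*4 = 4, Clip = 5*3 = 15, Shaft = 3*3 = 9.
Iteration 3: components of {Arm,Bolt,Clip,Shaft} -> Plate = 12*4 = 48, Ring = 9*1 = 9, Rod = 9*4 = 36.
Iteration 4: no further components; recursion stops.
SUM(amt) = 1 + 3 + 5 + 1 + 12 + 9 + 15 + 4 + 48 + 9 + 36 = 143.

143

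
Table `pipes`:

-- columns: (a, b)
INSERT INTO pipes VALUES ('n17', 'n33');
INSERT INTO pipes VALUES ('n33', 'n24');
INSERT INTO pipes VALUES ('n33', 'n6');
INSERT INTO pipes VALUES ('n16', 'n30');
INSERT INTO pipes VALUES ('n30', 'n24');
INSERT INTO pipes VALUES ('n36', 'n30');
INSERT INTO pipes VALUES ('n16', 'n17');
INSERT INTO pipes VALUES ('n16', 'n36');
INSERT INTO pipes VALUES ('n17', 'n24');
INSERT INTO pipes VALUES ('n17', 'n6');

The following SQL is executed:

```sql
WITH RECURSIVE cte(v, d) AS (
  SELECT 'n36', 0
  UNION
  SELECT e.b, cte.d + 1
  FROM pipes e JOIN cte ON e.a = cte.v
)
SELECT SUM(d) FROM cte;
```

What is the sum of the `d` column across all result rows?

3

Base: (n36, d=0).
Iteration 1: edges from {n36} -> (n30, d=1).
Iteration 2: edges from {n30} -> (n24, d=2).
Iteration 3: no outgoing edges from {n24}; recursion stops.
SUM(d) = 0 + 1 + 2 = 3.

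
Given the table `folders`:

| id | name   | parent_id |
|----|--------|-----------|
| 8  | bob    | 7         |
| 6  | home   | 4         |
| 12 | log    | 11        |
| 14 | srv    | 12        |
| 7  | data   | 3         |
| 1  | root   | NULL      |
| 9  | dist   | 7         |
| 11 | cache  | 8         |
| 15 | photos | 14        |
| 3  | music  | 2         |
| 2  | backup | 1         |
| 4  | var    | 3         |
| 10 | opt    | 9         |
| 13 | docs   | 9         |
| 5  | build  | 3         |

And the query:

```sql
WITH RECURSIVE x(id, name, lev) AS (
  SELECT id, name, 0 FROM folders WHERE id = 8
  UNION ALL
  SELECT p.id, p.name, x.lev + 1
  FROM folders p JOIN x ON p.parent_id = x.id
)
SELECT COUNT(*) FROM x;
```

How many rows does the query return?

5

Base: id=8 (bob) at lev 0.
Iteration 1: rows with parent_id in {8} -> cache (id 11, lev 1).
Iteration 2: rows with parent_id in {11} -> log (id 12, lev 2).
Iteration 3: rows with parent_id in {12} -> srv (id 14, lev 3).
Iteration 4: rows with parent_id in {14} -> photos (id 15, lev 4).
Iteration 5: no rows with parent_id in {15}; recursion stops.
Total rows emitted: 5.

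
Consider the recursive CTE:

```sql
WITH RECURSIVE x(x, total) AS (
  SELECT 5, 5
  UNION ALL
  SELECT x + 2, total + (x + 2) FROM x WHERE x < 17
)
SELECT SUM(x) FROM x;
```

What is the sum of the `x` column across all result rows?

77

Base: x=5, total=5.
Iteration 1: 5 < 17 holds -> x = 5 + 2 = 7, total = 5 + 7 = 12.
Iteration 2: 7 < 17 holds -> x = 7 + 2 = 9, total = 12 + 9 = 21.
Iteration 3: 9 < 17 holds -> x = 9 + 2 = 11, total = 21 + 11 = 32.
Iteration 4: 11 < 17 holds -> x = 11 + 2 = 13, total = 32 + 13 = 45.
Iteration 5: 13 < 17 holds -> x = 13 + 2 = 15, total = 45 + 15 = 60.
Iteration 6: 15 < 17 holds -> x = 15 + 2 = 17, total = 60 + 17 = 77.
Iteration 7: 17 < 17 fails; recursion stops.
SUM(x) = 5 + 7 + 9 + 11 + 13 + 15 + 17 = 77.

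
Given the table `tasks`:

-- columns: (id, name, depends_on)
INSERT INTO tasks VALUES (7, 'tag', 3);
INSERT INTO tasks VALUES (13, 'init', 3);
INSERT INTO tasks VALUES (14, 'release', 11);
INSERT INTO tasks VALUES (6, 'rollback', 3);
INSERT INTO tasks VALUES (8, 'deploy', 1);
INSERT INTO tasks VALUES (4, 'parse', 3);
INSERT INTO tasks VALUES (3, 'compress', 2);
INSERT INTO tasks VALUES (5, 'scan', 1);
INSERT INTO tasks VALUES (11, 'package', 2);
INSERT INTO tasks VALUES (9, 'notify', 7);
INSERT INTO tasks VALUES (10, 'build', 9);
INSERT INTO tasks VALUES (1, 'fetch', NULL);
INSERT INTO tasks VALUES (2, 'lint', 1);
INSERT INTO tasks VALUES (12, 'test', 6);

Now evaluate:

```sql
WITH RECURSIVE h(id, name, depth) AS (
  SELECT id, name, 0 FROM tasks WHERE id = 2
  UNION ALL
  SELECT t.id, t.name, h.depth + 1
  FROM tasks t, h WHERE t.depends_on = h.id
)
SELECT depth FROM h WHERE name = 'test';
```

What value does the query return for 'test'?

Base: id=2 (lint) at depth 0.
Iteration 1: rows with depends_on in {2} -> compress (id 3, depth 1), package (id 11, depth 1).
Iteration 2: rows with depends_on in {3,11} -> parse (id 4, depth 2), rollback (id 6, depth 2), tag (id 7, depth 2), init (id 13, depth 2), release (id 14, depth 2).
Iteration 3: rows with depends_on in {4,6,7,13,14} -> notify (id 9, depth 3), test (id 12, depth 3).
Iteration 4: rows with depends_on in {9,12} -> build (id 10, depth 4).
Iteration 5: no rows with depends_on in {10}; recursion stops.

3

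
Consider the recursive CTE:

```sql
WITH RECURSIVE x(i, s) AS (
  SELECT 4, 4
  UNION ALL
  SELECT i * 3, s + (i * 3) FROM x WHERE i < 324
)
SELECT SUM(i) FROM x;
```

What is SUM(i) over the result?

484

Base: i=4, s=4.
Iteration 1: 4 < 324 holds -> i = 4 * 3 = 12, s = 4 + 12 = 16.
Iteration 2: 12 < 324 holds -> i = 12 * 3 = 36, s = 16 + 36 = 52.
Iteration 3: 36 < 324 holds -> i = 36 * 3 = 108, s = 52 + 108 = 160.
Iteration 4: 108 < 324 holds -> i = 108 * 3 = 324, s = 160 + 324 = 484.
Iteration 5: 324 < 324 fails; recursion stops.
SUM(i) = 4 + 12 + 36 + 108 + 324 = 484.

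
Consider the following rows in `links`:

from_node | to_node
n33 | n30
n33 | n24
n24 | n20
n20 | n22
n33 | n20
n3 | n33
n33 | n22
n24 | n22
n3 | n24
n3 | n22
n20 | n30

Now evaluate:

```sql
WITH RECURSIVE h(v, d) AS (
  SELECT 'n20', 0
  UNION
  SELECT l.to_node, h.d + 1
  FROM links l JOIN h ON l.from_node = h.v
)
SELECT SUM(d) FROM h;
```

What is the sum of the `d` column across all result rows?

2

Base: (n20, d=0).
Iteration 1: edges from {n20} -> (n22, d=1), (n30, d=1).
Iteration 2: no outgoing edges from {n22,n30}; recursion stops.
SUM(d) = 0 + 1 + 1 = 2.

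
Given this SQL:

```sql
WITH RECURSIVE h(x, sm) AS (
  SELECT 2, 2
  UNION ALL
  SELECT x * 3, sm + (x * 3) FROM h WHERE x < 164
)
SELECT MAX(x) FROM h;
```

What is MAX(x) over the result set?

486

Base: x=2, sm=2.
Iteration 1: 2 < 164 holds -> x = 2 * 3 = 6, sm = 2 + 6 = 8.
Iteration 2: 6 < 164 holds -> x = 6 * 3 = 18, sm = 8 + 18 = 26.
Iteration 3: 18 < 164 holds -> x = 18 * 3 = 54, sm = 26 + 54 = 80.
Iteration 4: 54 < 164 holds -> x = 54 * 3 = 162, sm = 80 + 162 = 242.
Iteration 5: 162 < 164 holds -> x = 162 * 3 = 486, sm = 242 + 486 = 728.
Iteration 6: 486 < 164 fails; recursion stops.
x values: 2, 6, 18, 54, 162, 486; the maximum is 486.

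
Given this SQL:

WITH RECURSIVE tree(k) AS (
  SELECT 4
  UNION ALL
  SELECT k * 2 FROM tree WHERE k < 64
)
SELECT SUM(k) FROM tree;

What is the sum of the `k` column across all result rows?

124

Base: k=4.
Iteration 1: 4 < 64 holds -> k = 4 * 2 = 8.
Iteration 2: 8 < 64 holds -> k = 8 * 2 = 16.
Iteration 3: 16 < 64 holds -> k = 16 * 2 = 32.
Iteration 4: 32 < 64 holds -> k = 32 * 2 = 64.
Iteration 5: 64 < 64 fails; recursion stops.
SUM(k) = 4 + 8 + 16 + 32 + 64 = 124.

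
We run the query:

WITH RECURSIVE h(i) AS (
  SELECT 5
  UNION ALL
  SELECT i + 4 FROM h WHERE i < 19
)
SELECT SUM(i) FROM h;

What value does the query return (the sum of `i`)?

65

Base: i=5.
Iteration 1: 5 < 19 holds -> i = 5 + 4 = 9.
Iteration 2: 9 < 19 holds -> i = 9 + 4 = 13.
Iteration 3: 13 < 19 holds -> i = 13 + 4 = 17.
Iteration 4: 17 < 19 holds -> i = 17 + 4 = 21.
Iteration 5: 21 < 19 fails; recursion stops.
SUM(i) = 5 + 9 + 13 + 17 + 21 = 65.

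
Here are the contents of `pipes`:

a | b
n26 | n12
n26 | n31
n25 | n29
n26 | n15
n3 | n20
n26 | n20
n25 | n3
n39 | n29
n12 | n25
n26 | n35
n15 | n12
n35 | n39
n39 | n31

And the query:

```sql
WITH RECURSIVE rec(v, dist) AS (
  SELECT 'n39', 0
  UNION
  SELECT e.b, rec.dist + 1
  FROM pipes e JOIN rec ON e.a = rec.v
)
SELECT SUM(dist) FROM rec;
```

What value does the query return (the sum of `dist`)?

Base: (n39, dist=0).
Iteration 1: edges from {n39} -> (n29, dist=1), (n31, dist=1).
Iteration 2: no outgoing edges from {n29,n31}; recursion stops.
SUM(dist) = 0 + 1 + 1 = 2.

2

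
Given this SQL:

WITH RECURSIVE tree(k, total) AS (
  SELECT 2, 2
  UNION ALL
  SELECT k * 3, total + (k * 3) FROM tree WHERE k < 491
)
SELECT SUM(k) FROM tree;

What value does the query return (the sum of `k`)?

2186

Base: k=2, total=2.
Iteration 1: 2 < 491 holds -> k = 2 * 3 = 6, total = 2 + 6 = 8.
Iteration 2: 6 < 491 holds -> k = 6 * 3 = 18, total = 8 + 18 = 26.
Iteration 3: 18 < 491 holds -> k = 18 * 3 = 54, total = 26 + 54 = 80.
Iteration 4: 54 < 491 holds -> k = 54 * 3 = 162, total = 80 + 162 = 242.
Iteration 5: 162 < 491 holds -> k = 162 * 3 = 486, total = 242 + 486 = 728.
Iteration 6: 486 < 491 holds -> k = 486 * 3 = 1458, total = 728 + 1458 = 2186.
Iteration 7: 1458 < 491 fails; recursion stops.
SUM(k) = 2 + 6 + 18 + 54 + 162 + 486 + 1458 = 2186.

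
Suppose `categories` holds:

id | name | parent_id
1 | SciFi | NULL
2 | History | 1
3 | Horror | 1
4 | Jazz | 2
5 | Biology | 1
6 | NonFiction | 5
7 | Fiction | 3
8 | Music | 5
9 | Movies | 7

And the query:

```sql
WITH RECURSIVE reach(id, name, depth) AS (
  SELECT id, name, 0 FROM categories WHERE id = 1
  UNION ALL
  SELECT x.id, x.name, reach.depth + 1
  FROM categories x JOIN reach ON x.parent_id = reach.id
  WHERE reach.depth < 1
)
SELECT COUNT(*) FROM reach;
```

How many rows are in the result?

4

Base: id=1 (SciFi) at depth 0.
Iteration 1: rows with parent_id in {1} -> History (id 2, depth 1), Horror (id 3, depth 1), Biology (id 5, depth 1).
Iteration 2: depth < 1 fails for all current rows; recursion stops.
Total rows emitted: 4.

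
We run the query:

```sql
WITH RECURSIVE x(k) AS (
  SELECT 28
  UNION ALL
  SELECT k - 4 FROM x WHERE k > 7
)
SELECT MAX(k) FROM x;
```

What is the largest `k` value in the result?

28

Base: k=28.
Iteration 1: 28 > 7 holds -> k = 28 - 4 = 24.
Iteration 2: 24 > 7 holds -> k = 24 - 4 = 20.
Iteration 3: 20 > 7 holds -> k = 20 - 4 = 16.
Iteration 4: 16 > 7 holds -> k = 16 - 4 = 12.
Iteration 5: 12 > 7 holds -> k = 12 - 4 = 8.
Iteration 6: 8 > 7 holds -> k = 8 - 4 = 4.
Iteration 7: 4 > 7 fails; recursion stops.
k values: 28, 24, 20, 16, 12, 8, 4; the maximum is 28.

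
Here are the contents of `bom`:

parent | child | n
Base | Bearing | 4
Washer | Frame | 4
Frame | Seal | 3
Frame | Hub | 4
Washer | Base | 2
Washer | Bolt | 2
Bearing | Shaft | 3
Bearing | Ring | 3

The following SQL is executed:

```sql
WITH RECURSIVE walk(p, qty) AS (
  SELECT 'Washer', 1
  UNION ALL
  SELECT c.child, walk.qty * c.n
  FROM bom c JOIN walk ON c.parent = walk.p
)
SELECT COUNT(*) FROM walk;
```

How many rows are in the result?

Base: (Washer, qty=1).
Iteration 1: components of {Washer} -> Base = 1*2 = 2, Bolt = 1*2 = 2, Frame = 1*4 = 4.
Iteration 2: components of {Base,Bolt,Frame} -> Bearing = 2*4 = 8, Hub = 4*4 = 16, Seal = 4*3 = 12.
Iteration 3: components of {Bearing,Hub,Seal} -> Ring = 8*3 = 24, Shaft = 8*3 = 24.
Iteration 4: no further components; recursion stops.
Total rows emitted: 9.

9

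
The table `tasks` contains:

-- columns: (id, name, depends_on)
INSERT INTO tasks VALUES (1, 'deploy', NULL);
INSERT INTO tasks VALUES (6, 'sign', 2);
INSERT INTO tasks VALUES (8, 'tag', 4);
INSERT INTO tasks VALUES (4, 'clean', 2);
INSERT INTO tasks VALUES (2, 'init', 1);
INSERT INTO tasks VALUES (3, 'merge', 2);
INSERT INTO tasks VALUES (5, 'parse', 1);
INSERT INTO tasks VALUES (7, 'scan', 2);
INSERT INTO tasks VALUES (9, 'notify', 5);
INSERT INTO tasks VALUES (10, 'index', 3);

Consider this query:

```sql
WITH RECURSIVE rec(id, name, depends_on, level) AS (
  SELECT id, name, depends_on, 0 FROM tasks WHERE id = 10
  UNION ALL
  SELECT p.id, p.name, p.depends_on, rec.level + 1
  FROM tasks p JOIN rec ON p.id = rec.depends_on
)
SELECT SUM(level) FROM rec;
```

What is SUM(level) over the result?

6

Base: id=10 (index), depends_on=3, level 0.
Iteration 1: join on id=3 -> merge (id 3, depends_on=2, level 1).
Iteration 2: join on id=2 -> init (id 2, depends_on=1, level 2).
Iteration 3: join on id=1 -> deploy (id 1, depends_on=NULL, level 3).
Iteration 4: depends_on is NULL; no match; recursion stops.
SUM(level) = 0 + 1 + 2 + 3 = 6.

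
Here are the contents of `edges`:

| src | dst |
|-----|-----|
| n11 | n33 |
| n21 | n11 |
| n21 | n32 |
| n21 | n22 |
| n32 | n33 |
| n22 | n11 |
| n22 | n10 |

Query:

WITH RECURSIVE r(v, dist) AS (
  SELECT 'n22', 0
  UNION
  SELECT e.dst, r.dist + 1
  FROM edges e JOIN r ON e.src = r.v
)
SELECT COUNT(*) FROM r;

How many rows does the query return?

Base: (n22, dist=0).
Iteration 1: edges from {n22} -> (n10, dist=1), (n11, dist=1).
Iteration 2: edges from {n10,n11} -> (n33, dist=2).
Iteration 3: no outgoing edges from {n33}; recursion stops.
Total rows emitted: 4.

4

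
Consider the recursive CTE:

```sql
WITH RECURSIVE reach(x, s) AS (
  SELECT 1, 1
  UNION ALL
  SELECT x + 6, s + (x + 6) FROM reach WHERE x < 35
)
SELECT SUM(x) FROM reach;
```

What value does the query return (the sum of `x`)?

Base: x=1, s=1.
Iteration 1: 1 < 35 holds -> x = 1 + 6 = 7, s = 1 + 7 = 8.
Iteration 2: 7 < 35 holds -> x = 7 + 6 = 13, s = 8 + 13 = 21.
Iteration 3: 13 < 35 holds -> x = 13 + 6 = 19, s = 21 + 19 = 40.
Iteration 4: 19 < 35 holds -> x = 19 + 6 = 25, s = 40 + 25 = 65.
Iteration 5: 25 < 35 holds -> x = 25 + 6 = 31, s = 65 + 31 = 96.
Iteration 6: 31 < 35 holds -> x = 31 + 6 = 37, s = 96 + 37 = 133.
Iteration 7: 37 < 35 fails; recursion stops.
SUM(x) = 1 + 7 + 13 + 19 + 25 + 31 + 37 = 133.

133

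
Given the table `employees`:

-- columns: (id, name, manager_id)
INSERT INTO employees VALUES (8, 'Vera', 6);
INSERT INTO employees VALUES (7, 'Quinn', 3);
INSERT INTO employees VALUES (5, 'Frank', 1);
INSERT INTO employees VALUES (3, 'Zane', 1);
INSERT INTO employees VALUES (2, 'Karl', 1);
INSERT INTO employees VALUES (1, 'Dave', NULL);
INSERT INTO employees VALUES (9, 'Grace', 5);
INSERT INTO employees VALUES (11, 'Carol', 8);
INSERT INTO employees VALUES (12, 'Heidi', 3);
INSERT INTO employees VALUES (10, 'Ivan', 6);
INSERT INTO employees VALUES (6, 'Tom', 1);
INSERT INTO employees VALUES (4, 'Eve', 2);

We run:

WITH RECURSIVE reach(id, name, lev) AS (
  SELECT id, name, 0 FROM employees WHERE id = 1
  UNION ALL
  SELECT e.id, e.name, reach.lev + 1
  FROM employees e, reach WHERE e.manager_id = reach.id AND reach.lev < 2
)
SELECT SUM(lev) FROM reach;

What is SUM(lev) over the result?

Base: id=1 (Dave) at lev 0.
Iteration 1: rows with manager_id in {1} -> Karl (id 2, lev 1), Zane (id 3, lev 1), Frank (id 5, lev 1), Tom (id 6, lev 1).
Iteration 2: rows with manager_id in {2,3,5,6} -> Eve (id 4, lev 2), Quinn (id 7, lev 2), Vera (id 8, lev 2), Grace (id 9, lev 2), Ivan (id 10, lev 2), Heidi (id 12, lev 2).
Iteration 3: lev < 2 fails for all current rows; recursion stops.
SUM(lev) = 0 + 1 + 1 + 1 + 1 + 2 + 2 + 2 + 2 + 2 + 2 = 16.

16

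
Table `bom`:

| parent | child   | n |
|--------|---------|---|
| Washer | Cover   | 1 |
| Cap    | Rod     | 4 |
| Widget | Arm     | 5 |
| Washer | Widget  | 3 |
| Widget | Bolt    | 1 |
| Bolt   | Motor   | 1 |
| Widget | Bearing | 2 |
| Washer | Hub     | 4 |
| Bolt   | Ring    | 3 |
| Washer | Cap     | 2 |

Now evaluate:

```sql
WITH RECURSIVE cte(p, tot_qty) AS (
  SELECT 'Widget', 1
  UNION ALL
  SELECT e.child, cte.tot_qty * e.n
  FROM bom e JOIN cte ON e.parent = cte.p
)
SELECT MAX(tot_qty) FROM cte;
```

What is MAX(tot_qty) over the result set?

Base: (Widget, tot_qty=1).
Iteration 1: components of {Widget} -> Arm = 1*5 = 5, Bearing = 1*2 = 2, Bolt = 1*1 = 1.
Iteration 2: components of {Arm,Bearing,Bolt} -> Motor = 1*1 = 1, Ring = 1*3 = 3.
Iteration 3: no further components; recursion stops.
tot_qty values: 1, 2, 1, 5, 1, 3; the maximum is 5.

5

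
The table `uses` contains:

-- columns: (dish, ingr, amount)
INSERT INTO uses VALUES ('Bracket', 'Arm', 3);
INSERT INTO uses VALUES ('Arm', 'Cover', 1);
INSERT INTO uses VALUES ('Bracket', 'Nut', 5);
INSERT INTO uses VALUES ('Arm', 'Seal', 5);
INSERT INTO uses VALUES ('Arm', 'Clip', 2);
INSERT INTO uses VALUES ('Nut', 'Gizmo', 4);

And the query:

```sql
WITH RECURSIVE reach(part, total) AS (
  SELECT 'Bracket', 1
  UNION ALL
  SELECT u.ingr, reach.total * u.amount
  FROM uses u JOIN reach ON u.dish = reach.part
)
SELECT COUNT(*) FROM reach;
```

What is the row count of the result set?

7

Base: (Bracket, total=1).
Iteration 1: components of {Bracket} -> Arm = 1*3 = 3, Nut = 1*5 = 5.
Iteration 2: components of {Arm,Nut} -> Clip = 3*2 = 6, Cover = 3*1 = 3, Gizmo = 5*4 = 20, Seal = 3*5 = 15.
Iteration 3: no further components; recursion stops.
Total rows emitted: 7.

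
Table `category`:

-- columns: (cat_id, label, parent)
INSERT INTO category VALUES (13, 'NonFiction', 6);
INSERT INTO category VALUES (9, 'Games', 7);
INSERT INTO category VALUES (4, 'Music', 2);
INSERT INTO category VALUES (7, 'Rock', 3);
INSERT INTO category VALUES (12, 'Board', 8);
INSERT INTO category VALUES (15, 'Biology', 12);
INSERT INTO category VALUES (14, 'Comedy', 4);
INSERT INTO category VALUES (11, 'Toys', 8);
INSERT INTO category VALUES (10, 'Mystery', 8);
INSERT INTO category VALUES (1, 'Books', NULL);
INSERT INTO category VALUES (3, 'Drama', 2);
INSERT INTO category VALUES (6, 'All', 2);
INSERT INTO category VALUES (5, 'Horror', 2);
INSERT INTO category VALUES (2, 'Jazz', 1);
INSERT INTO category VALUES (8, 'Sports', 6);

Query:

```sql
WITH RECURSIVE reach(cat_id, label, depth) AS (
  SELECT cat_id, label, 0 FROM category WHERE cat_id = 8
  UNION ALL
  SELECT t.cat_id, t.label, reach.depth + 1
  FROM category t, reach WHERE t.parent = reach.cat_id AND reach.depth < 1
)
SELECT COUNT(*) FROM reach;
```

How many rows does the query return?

Base: cat_id=8 (Sports) at depth 0.
Iteration 1: rows with parent in {8} -> Mystery (id 10, depth 1), Toys (id 11, depth 1), Board (id 12, depth 1).
Iteration 2: depth < 1 fails for all current rows; recursion stops.
Total rows emitted: 4.

4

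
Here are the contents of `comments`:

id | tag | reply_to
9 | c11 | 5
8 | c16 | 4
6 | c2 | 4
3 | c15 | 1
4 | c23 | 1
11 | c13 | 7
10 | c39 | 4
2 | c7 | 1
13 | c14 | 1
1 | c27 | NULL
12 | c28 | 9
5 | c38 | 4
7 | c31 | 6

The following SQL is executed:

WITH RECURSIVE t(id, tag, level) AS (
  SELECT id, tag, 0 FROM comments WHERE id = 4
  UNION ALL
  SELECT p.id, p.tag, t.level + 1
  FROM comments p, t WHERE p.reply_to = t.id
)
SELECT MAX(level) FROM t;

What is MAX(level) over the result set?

3

Base: id=4 (c23) at level 0.
Iteration 1: rows with reply_to in {4} -> c38 (id 5, level 1), c2 (id 6, level 1), c16 (id 8, level 1), c39 (id 10, level 1).
Iteration 2: rows with reply_to in {5,6,8,10} -> c31 (id 7, level 2), c11 (id 9, level 2).
Iteration 3: rows with reply_to in {7,9} -> c13 (id 11, level 3), c28 (id 12, level 3).
Iteration 4: no rows with reply_to in {11,12}; recursion stops.
level values: 0, 1, 1, 1, 1, 2, 2, 3, 3; the maximum is 3.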